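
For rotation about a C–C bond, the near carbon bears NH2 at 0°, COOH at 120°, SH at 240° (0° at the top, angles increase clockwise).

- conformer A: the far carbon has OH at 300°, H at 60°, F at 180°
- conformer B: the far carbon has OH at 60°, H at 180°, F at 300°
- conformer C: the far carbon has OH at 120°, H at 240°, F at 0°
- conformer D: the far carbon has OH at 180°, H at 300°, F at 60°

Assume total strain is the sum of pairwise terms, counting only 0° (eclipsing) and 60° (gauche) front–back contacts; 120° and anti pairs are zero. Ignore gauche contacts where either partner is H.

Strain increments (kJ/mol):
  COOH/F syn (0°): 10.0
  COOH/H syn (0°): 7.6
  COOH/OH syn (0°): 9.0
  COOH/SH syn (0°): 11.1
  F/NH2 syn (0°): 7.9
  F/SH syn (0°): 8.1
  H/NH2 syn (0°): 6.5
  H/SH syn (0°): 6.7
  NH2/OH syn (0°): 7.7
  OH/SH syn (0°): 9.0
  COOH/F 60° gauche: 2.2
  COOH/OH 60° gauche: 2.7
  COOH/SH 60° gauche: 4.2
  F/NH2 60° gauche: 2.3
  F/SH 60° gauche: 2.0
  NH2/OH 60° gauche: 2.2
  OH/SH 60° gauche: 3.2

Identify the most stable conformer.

A (staggered): NH2(0°)/OH(300°) gauche 2.2; COOH(120°)/F(180°) gauche 2.2; SH(240°)/OH(300°) gauche 3.2; SH(240°)/F(180°) gauche 2.0 → 9.6 kJ/mol.
B (staggered): NH2(0°)/OH(60°) gauche 2.2; NH2(0°)/F(300°) gauche 2.3; COOH(120°)/OH(60°) gauche 2.7; SH(240°)/F(300°) gauche 2.0 → 9.2 kJ/mol.
C (eclipsed): NH2(0°)/F(0°) eclipsed 7.9; COOH(120°)/OH(120°) eclipsed 9.0; SH(240°)/H(240°) eclipsed 6.7 → 23.6 kJ/mol.
D (staggered): NH2(0°)/F(60°) gauche 2.3; COOH(120°)/OH(180°) gauche 2.7; COOH(120°)/F(60°) gauche 2.2; SH(240°)/OH(180°) gauche 3.2 → 10.4 kJ/mol.
B has the lowest total (9.2 kJ/mol).

B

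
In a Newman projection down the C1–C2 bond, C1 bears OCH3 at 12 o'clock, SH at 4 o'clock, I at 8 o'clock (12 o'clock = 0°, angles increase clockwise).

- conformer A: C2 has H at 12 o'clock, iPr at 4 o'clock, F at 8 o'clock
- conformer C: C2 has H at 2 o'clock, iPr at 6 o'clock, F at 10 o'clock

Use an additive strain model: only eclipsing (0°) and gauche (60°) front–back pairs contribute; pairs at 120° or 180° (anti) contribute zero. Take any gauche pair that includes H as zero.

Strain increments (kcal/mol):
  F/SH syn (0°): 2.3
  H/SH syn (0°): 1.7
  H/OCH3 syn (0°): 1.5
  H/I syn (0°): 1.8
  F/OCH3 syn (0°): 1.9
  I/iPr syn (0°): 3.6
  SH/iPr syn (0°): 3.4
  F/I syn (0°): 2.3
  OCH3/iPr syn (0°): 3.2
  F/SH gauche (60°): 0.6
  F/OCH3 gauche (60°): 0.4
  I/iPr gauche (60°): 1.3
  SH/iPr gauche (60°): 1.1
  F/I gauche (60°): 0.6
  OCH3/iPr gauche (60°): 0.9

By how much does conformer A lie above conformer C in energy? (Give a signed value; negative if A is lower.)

A (eclipsed): OCH3–H eclipsed, SH–iPr eclipsed, I–F eclipsed; 1.5 + 3.4 + 2.3 = 7.2 kcal/mol.
C (staggered): OCH3–F gauche, SH–iPr gauche, I–iPr gauche, I–F gauche; 0.4 + 1.1 + 1.3 + 0.6 = 3.4 kcal/mol.
E(A) − E(C) = 7.2 − 3.4 = +3.8 kcal/mol.

+3.8 kcal/mol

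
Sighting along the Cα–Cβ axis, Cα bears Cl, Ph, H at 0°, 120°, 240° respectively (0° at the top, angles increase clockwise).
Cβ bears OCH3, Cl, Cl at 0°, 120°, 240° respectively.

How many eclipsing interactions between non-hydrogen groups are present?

Non-H eclipsing pairs: Cl(0°)/OCH3(0°); Ph(120°)/Cl(120°) — 2 interactions.

2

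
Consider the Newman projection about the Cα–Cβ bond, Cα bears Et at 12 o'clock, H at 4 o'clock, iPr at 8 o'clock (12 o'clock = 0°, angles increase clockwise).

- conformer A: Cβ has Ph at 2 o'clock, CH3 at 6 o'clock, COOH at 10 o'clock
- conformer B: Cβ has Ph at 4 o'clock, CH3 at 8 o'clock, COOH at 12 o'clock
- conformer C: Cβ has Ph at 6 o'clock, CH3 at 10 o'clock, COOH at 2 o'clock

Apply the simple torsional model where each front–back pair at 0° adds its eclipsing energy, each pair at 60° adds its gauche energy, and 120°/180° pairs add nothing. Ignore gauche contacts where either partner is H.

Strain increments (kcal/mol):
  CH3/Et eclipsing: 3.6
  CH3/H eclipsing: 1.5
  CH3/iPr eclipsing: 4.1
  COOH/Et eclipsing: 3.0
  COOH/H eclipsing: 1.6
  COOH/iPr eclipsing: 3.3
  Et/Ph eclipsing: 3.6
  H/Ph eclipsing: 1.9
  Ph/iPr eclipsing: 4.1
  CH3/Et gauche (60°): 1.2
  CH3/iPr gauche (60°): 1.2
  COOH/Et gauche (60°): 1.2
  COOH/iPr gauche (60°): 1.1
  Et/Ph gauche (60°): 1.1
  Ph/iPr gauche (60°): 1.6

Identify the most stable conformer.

A

A (staggered): Et(0°)/Ph(60°) gauche 1.1; Et(0°)/COOH(300°) gauche 1.2; iPr(240°)/CH3(180°) gauche 1.2; iPr(240°)/COOH(300°) gauche 1.1 → 4.6 kcal/mol.
B (eclipsed): Et(0°)/COOH(0°) eclipsed 3.0; H(120°)/Ph(120°) eclipsed 1.9; iPr(240°)/CH3(240°) eclipsed 4.1 → 9.0 kcal/mol.
C (staggered): Et(0°)/CH3(300°) gauche 1.2; Et(0°)/COOH(60°) gauche 1.2; iPr(240°)/Ph(180°) gauche 1.6; iPr(240°)/CH3(300°) gauche 1.2 → 5.2 kcal/mol.
A has the lowest total (4.6 kcal/mol).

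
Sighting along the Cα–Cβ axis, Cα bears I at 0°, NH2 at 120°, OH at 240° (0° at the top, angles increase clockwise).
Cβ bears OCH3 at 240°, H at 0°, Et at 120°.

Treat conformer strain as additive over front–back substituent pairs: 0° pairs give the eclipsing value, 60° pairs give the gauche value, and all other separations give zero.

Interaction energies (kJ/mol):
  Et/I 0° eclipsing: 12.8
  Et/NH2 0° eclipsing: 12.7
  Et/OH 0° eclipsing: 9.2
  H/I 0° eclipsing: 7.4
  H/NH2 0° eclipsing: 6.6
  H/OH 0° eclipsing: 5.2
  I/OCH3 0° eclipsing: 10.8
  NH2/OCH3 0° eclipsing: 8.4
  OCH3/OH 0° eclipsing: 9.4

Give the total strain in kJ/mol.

29.5 kJ/mol

This conformer is eclipsed. I at 0° is eclipsed with H at 0° (7.4); NH2 at 120° is eclipsed with Et at 120° (12.7); OH at 240° is eclipsed with OCH3 at 240° (9.4). Total 29.5 kJ/mol.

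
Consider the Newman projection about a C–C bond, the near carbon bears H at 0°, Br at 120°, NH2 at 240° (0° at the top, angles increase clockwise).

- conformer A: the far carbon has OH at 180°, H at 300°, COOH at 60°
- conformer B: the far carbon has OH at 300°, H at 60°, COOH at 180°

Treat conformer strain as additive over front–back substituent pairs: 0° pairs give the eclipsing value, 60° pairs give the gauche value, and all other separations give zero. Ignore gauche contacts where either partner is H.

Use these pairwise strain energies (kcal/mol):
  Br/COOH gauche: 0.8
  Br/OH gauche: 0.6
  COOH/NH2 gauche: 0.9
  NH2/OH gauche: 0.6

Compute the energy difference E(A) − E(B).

A (staggered): Br–OH gauche, Br–COOH gauche, NH2–OH gauche; 0.6 + 0.8 + 0.6 = 2.0 kcal/mol.
B (staggered): Br–COOH gauche, NH2–OH gauche, NH2–COOH gauche; 0.8 + 0.6 + 0.9 = 2.3 kcal/mol.
E(A) − E(B) = 2.0 − 2.3 = -0.3 kcal/mol.

-0.3 kcal/mol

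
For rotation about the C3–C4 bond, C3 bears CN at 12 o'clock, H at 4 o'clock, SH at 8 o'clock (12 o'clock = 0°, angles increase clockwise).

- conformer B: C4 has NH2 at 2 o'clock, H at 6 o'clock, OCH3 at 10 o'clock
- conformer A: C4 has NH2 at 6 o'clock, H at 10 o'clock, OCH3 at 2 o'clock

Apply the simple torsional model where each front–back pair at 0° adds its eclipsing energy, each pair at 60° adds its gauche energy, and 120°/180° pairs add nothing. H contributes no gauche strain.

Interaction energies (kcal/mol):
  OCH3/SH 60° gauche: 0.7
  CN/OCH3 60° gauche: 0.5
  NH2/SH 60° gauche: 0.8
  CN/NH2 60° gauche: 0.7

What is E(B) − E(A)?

B (staggered): CN(0°)/NH2(60°) gauche 0.7; CN(0°)/OCH3(300°) gauche 0.5; SH(240°)/OCH3(300°) gauche 0.7 → 1.9 kcal/mol.
A (staggered): CN(0°)/OCH3(60°) gauche 0.5; SH(240°)/NH2(180°) gauche 0.8 → 1.3 kcal/mol.
E(B) − E(A) = 1.9 − 1.3 = +0.6 kcal/mol.

+0.6 kcal/mol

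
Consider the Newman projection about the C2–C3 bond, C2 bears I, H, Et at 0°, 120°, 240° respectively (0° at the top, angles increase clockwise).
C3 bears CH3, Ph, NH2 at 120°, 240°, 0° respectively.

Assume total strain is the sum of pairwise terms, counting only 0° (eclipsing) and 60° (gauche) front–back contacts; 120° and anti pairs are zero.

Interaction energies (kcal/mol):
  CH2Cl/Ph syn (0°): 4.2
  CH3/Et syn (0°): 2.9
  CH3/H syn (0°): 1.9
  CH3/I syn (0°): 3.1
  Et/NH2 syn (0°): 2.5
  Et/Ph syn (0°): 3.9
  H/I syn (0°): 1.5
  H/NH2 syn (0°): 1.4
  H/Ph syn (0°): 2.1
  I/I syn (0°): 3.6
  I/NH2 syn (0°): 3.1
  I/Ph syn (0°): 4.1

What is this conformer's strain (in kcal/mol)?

This conformer is eclipsed. I at 0° is eclipsed with NH2 at 0° (3.1); H at 120° is eclipsed with CH3 at 120° (1.9); Et at 240° is eclipsed with Ph at 240° (3.9). Total 8.9 kcal/mol.

8.9 kcal/mol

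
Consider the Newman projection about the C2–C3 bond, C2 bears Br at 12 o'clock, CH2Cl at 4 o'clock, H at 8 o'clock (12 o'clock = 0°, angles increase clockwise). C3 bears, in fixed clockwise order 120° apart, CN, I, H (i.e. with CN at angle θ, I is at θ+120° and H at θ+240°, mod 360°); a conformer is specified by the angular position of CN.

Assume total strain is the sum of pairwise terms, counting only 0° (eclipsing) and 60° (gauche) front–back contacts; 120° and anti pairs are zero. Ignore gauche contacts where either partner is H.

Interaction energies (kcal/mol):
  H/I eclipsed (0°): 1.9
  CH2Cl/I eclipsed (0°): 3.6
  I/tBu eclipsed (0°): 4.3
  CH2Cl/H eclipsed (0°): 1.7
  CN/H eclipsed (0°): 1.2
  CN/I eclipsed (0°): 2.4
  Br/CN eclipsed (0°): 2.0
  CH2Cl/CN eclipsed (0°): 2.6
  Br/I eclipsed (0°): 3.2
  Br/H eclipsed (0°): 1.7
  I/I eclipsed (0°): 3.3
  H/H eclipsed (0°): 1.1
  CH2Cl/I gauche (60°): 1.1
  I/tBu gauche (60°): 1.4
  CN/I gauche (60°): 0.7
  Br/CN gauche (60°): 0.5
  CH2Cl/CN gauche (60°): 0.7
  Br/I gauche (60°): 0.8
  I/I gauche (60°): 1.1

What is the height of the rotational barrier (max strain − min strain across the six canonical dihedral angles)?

5.2 kcal/mol

CN at 0° (eclipsed): Br–CN eclipsed, CH2Cl–I eclipsed, H–H eclipsed; 2.0 + 3.6 + 1.1 = 6.7 kcal/mol.
CN at 60° (staggered): Br–CN gauche, CH2Cl–CN gauche, CH2Cl–I gauche; 0.5 + 0.7 + 1.1 = 2.3 kcal/mol.
CN at 120° (eclipsed): Br–H eclipsed, CH2Cl–CN eclipsed, H–I eclipsed; 1.7 + 2.6 + 1.9 = 6.2 kcal/mol.
CN at 180° (staggered): Br–I gauche, CH2Cl–CN gauche; 0.8 + 0.7 = 1.5 kcal/mol.
CN at 240° (eclipsed): Br–I eclipsed, CH2Cl–H eclipsed, H–CN eclipsed; 3.2 + 1.7 + 1.2 = 6.1 kcal/mol.
CN at 300° (staggered): Br–CN gauche, Br–I gauche, CH2Cl–I gauche; 0.5 + 0.8 + 1.1 = 2.4 kcal/mol.
Max at 0° (6.7 kcal/mol), min at 180° (1.5 kcal/mol); barrier = 5.2 kcal/mol.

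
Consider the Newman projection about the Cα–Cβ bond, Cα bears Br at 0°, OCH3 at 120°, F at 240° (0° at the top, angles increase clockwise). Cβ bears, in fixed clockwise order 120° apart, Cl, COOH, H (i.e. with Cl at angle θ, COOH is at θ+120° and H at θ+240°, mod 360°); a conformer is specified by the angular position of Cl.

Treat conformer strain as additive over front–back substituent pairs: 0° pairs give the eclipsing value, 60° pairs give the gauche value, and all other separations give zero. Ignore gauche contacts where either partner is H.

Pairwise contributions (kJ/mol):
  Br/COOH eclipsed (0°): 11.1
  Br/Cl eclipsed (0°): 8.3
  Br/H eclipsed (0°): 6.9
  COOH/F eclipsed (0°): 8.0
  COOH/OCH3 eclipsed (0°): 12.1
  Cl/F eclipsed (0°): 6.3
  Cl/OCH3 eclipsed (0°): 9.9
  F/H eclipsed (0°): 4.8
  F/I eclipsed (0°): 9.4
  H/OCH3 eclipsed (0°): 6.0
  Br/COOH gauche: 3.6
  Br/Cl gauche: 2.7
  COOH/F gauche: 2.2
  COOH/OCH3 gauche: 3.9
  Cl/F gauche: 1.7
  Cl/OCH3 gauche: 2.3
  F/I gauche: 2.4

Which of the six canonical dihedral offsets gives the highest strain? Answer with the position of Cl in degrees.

0°

Cl at 0° is eclipsed. Br at 0° is eclipsed with Cl at 0° (8.3); OCH3 at 120° is eclipsed with COOH at 120° (12.1); F at 240° is eclipsed with H at 240° (4.8). Total 25.2 kJ/mol.
Cl at 60° is staggered. Br at 0° is gauche with Cl at 60° (2.7); OCH3 at 120° is gauche with Cl at 60° (2.3); OCH3 at 120° is gauche with COOH at 180° (3.9); F at 240° is gauche with COOH at 180° (2.2). Total 11.1 kJ/mol.
Cl at 120° is eclipsed. Br at 0° is eclipsed with H at 0° (6.9); OCH3 at 120° is eclipsed with Cl at 120° (9.9); F at 240° is eclipsed with COOH at 240° (8.0). Total 24.8 kJ/mol.
Cl at 180° is staggered. Br at 0° is gauche with COOH at 300° (3.6); OCH3 at 120° is gauche with Cl at 180° (2.3); F at 240° is gauche with Cl at 180° (1.7); F at 240° is gauche with COOH at 300° (2.2). Total 9.8 kJ/mol.
Cl at 240° is eclipsed. Br at 0° is eclipsed with COOH at 0° (11.1); OCH3 at 120° is eclipsed with H at 120° (6.0); F at 240° is eclipsed with Cl at 240° (6.3). Total 23.4 kJ/mol.
Cl at 300° is staggered. Br at 0° is gauche with Cl at 300° (2.7); Br at 0° is gauche with COOH at 60° (3.6); OCH3 at 120° is gauche with COOH at 60° (3.9); F at 240° is gauche with Cl at 300° (1.7). Total 11.9 kJ/mol.
The maximum (25.2 kJ/mol) occurs with Cl at 0°.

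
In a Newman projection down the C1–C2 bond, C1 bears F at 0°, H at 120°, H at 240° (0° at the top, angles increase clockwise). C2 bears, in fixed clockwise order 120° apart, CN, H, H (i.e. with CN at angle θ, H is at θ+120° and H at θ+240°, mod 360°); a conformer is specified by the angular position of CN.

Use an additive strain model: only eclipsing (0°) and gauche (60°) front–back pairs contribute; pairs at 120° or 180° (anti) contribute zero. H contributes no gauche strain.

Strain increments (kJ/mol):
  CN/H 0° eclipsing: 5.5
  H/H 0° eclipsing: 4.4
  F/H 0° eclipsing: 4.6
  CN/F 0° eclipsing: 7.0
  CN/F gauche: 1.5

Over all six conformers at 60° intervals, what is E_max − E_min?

CN at 0° (eclipsed): F–CN eclipsed, H–H eclipsed, H–H eclipsed; 7.0 + 4.4 + 4.4 = 15.8 kJ/mol.
CN at 60° (staggered): F–CN gauche; 1.5 = 1.5 kJ/mol.
CN at 120° (eclipsed): F–H eclipsed, H–CN eclipsed, H–H eclipsed; 4.6 + 5.5 + 4.4 = 14.5 kJ/mol.
CN at 180° (staggered): no non-H gauche contacts → 0.0 kJ/mol.
CN at 240° (eclipsed): F–H eclipsed, H–H eclipsed, H–CN eclipsed; 4.6 + 4.4 + 5.5 = 14.5 kJ/mol.
CN at 300° (staggered): F–CN gauche; 1.5 = 1.5 kJ/mol.
Max at 0° (15.8 kJ/mol), min at 180° (0.0 kJ/mol); barrier = 15.8 kJ/mol.

15.8 kJ/mol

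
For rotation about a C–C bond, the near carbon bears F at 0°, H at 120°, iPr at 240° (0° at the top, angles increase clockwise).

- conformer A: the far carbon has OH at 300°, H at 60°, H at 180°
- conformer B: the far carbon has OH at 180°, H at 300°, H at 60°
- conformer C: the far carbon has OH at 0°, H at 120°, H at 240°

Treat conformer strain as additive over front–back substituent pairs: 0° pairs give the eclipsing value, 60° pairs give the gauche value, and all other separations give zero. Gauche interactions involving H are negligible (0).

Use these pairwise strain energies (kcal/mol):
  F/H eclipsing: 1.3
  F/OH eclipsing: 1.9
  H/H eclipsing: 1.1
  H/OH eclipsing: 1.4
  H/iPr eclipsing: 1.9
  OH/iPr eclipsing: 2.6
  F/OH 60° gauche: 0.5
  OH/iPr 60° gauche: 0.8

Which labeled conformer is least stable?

C

A (staggered): F(0°)/OH(300°) gauche 0.5; iPr(240°)/OH(300°) gauche 0.8 → 1.3 kcal/mol.
B (staggered): iPr(240°)/OH(180°) gauche 0.8 → 0.8 kcal/mol.
C (eclipsed): F(0°)/OH(0°) eclipsed 1.9; H(120°)/H(120°) eclipsed 1.1; iPr(240°)/H(240°) eclipsed 1.9 → 4.9 kcal/mol.
C has the highest total (4.9 kcal/mol).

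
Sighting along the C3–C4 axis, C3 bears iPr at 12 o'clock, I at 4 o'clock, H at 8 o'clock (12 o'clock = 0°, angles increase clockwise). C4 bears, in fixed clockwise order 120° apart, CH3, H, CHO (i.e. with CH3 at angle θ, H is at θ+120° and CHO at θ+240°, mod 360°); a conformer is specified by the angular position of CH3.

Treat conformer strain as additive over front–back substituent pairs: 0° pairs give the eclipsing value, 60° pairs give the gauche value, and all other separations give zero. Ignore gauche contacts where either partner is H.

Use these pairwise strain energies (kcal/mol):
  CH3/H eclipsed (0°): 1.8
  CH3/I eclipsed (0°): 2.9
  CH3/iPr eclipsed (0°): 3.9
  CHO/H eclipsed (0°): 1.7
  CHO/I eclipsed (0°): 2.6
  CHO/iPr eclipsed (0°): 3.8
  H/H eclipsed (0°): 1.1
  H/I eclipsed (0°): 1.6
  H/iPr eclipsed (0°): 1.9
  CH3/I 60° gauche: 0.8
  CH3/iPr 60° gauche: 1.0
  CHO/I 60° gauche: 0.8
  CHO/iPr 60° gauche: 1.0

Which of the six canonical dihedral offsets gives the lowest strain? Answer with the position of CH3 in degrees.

CH3 at 0° (eclipsed): iPr(0°)/CH3(0°) eclipsed 3.9; I(120°)/H(120°) eclipsed 1.6; H(240°)/CHO(240°) eclipsed 1.7 → 7.2 kcal/mol.
CH3 at 60° (staggered): iPr(0°)/CH3(60°) gauche 1.0; iPr(0°)/CHO(300°) gauche 1.0; I(120°)/CH3(60°) gauche 0.8 → 2.8 kcal/mol.
CH3 at 120° (eclipsed): iPr(0°)/CHO(0°) eclipsed 3.8; I(120°)/CH3(120°) eclipsed 2.9; H(240°)/H(240°) eclipsed 1.1 → 7.8 kcal/mol.
CH3 at 180° (staggered): iPr(0°)/CHO(60°) gauche 1.0; I(120°)/CH3(180°) gauche 0.8; I(120°)/CHO(60°) gauche 0.8 → 2.6 kcal/mol.
CH3 at 240° (eclipsed): iPr(0°)/H(0°) eclipsed 1.9; I(120°)/CHO(120°) eclipsed 2.6; H(240°)/CH3(240°) eclipsed 1.8 → 6.3 kcal/mol.
CH3 at 300° (staggered): iPr(0°)/CH3(300°) gauche 1.0; I(120°)/CHO(180°) gauche 0.8 → 1.8 kcal/mol.
The minimum (1.8 kcal/mol) occurs with CH3 at 300°.

300°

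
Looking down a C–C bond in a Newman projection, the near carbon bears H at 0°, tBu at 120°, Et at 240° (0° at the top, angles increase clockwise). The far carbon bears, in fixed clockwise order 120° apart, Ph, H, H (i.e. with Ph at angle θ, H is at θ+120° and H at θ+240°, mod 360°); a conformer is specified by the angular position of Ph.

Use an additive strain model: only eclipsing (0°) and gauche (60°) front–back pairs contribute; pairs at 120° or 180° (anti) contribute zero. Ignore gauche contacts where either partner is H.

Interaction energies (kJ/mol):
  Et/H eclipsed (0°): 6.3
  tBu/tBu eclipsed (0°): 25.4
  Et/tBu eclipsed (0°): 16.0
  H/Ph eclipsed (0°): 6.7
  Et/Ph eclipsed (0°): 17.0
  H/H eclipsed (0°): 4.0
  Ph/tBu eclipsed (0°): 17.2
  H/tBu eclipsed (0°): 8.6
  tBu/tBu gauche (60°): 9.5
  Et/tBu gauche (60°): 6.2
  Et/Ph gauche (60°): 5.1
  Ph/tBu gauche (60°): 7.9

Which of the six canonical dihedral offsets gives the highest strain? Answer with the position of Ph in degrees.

Ph at 0° (eclipsed): H–Ph eclipsed, tBu–H eclipsed, Et–H eclipsed; 6.7 + 8.6 + 6.3 = 21.6 kJ/mol.
Ph at 60° (staggered): tBu–Ph gauche; 7.9 = 7.9 kJ/mol.
Ph at 120° (eclipsed): H–H eclipsed, tBu–Ph eclipsed, Et–H eclipsed; 4.0 + 17.2 + 6.3 = 27.5 kJ/mol.
Ph at 180° (staggered): tBu–Ph gauche, Et–Ph gauche; 7.9 + 5.1 = 13.0 kJ/mol.
Ph at 240° (eclipsed): H–H eclipsed, tBu–H eclipsed, Et–Ph eclipsed; 4.0 + 8.6 + 17.0 = 29.6 kJ/mol.
Ph at 300° (staggered): Et–Ph gauche; 5.1 = 5.1 kJ/mol.
The maximum (29.6 kJ/mol) occurs with Ph at 240°.

240°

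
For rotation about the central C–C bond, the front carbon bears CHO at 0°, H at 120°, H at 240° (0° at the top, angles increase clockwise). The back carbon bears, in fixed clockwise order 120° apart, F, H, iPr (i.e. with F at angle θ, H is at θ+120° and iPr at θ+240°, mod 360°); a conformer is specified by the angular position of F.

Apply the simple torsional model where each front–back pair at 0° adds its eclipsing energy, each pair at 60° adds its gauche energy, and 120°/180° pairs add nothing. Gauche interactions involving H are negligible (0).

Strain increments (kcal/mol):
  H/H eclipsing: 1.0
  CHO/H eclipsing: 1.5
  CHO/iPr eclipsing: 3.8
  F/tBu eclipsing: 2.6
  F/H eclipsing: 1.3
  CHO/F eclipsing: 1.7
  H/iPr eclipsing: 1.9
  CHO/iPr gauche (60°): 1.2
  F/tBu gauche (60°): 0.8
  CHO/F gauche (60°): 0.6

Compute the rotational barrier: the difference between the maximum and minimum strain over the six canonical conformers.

F at 0° (eclipsed): CHO(0°)/F(0°) eclipsed 1.7; H(120°)/H(120°) eclipsed 1.0; H(240°)/iPr(240°) eclipsed 1.9 → 4.6 kcal/mol.
F at 60° (staggered): CHO(0°)/F(60°) gauche 0.6; CHO(0°)/iPr(300°) gauche 1.2 → 1.8 kcal/mol.
F at 120° (eclipsed): CHO(0°)/iPr(0°) eclipsed 3.8; H(120°)/F(120°) eclipsed 1.3; H(240°)/H(240°) eclipsed 1.0 → 6.1 kcal/mol.
F at 180° (staggered): CHO(0°)/iPr(60°) gauche 1.2 → 1.2 kcal/mol.
F at 240° (eclipsed): CHO(0°)/H(0°) eclipsed 1.5; H(120°)/iPr(120°) eclipsed 1.9; H(240°)/F(240°) eclipsed 1.3 → 4.7 kcal/mol.
F at 300° (staggered): CHO(0°)/F(300°) gauche 0.6 → 0.6 kcal/mol.
Max at 120° (6.1 kcal/mol), min at 300° (0.6 kcal/mol); barrier = 5.5 kcal/mol.

5.5 kcal/mol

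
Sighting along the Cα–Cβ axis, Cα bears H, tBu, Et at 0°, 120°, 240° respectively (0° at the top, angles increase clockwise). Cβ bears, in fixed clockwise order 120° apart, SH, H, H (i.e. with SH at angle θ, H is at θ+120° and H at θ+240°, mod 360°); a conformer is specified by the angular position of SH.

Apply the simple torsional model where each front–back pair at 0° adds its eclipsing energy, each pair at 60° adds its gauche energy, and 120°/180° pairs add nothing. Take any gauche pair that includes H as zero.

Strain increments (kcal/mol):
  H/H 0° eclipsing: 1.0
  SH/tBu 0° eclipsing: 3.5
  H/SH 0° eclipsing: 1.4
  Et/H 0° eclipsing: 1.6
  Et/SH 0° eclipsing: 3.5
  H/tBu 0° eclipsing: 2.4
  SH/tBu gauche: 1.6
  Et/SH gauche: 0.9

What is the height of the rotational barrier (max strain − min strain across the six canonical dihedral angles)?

6.0 kcal/mol

SH at 0° (eclipsed): H(0°)/SH(0°) eclipsed 1.4; tBu(120°)/H(120°) eclipsed 2.4; Et(240°)/H(240°) eclipsed 1.6 → 5.4 kcal/mol.
SH at 60° (staggered): tBu(120°)/SH(60°) gauche 1.6 → 1.6 kcal/mol.
SH at 120° (eclipsed): H(0°)/H(0°) eclipsed 1.0; tBu(120°)/SH(120°) eclipsed 3.5; Et(240°)/H(240°) eclipsed 1.6 → 6.1 kcal/mol.
SH at 180° (staggered): tBu(120°)/SH(180°) gauche 1.6; Et(240°)/SH(180°) gauche 0.9 → 2.5 kcal/mol.
SH at 240° (eclipsed): H(0°)/H(0°) eclipsed 1.0; tBu(120°)/H(120°) eclipsed 2.4; Et(240°)/SH(240°) eclipsed 3.5 → 6.9 kcal/mol.
SH at 300° (staggered): Et(240°)/SH(300°) gauche 0.9 → 0.9 kcal/mol.
Max at 240° (6.9 kcal/mol), min at 300° (0.9 kcal/mol); barrier = 6.0 kcal/mol.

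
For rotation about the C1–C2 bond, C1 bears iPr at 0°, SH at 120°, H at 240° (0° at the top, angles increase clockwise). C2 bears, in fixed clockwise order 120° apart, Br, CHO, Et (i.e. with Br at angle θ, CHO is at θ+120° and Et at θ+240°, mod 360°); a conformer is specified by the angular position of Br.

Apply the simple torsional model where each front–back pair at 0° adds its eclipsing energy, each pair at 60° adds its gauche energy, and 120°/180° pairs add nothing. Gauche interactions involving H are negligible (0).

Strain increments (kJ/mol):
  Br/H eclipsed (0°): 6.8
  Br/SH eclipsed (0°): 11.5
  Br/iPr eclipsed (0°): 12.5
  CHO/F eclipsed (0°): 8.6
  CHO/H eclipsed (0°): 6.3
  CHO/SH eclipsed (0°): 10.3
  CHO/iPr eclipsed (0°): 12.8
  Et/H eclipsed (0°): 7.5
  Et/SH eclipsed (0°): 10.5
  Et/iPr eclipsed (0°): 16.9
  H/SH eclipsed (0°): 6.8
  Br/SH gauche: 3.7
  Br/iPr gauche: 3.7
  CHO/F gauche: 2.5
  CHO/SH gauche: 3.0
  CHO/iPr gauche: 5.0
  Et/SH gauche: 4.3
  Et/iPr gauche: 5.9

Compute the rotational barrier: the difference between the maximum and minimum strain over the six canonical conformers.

Br at 0° (eclipsed): iPr–Br eclipsed, SH–CHO eclipsed, H–Et eclipsed; 12.5 + 10.3 + 7.5 = 30.3 kJ/mol.
Br at 60° (staggered): iPr–Br gauche, iPr–Et gauche, SH–Br gauche, SH–CHO gauche; 3.7 + 5.9 + 3.7 + 3.0 = 16.3 kJ/mol.
Br at 120° (eclipsed): iPr–Et eclipsed, SH–Br eclipsed, H–CHO eclipsed; 16.9 + 11.5 + 6.3 = 34.7 kJ/mol.
Br at 180° (staggered): iPr–CHO gauche, iPr–Et gauche, SH–Br gauche, SH–Et gauche; 5.0 + 5.9 + 3.7 + 4.3 = 18.9 kJ/mol.
Br at 240° (eclipsed): iPr–CHO eclipsed, SH–Et eclipsed, H–Br eclipsed; 12.8 + 10.5 + 6.8 = 30.1 kJ/mol.
Br at 300° (staggered): iPr–Br gauche, iPr–CHO gauche, SH–CHO gauche, SH–Et gauche; 3.7 + 5.0 + 3.0 + 4.3 = 16.0 kJ/mol.
Max at 120° (34.7 kJ/mol), min at 300° (16.0 kJ/mol); barrier = 18.7 kJ/mol.

18.7 kJ/mol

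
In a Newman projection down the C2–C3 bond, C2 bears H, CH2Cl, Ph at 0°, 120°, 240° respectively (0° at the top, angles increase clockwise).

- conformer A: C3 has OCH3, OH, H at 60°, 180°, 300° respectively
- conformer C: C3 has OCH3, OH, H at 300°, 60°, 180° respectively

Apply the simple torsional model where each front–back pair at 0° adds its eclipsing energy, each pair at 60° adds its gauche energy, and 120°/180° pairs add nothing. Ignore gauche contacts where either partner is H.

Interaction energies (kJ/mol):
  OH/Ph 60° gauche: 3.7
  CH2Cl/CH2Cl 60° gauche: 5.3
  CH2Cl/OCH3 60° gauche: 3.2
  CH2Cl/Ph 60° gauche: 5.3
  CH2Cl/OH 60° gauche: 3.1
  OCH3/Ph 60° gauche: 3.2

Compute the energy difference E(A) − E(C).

+3.7 kJ/mol

A is staggered. CH2Cl at 120° is gauche with OCH3 at 60° (3.2); CH2Cl at 120° is gauche with OH at 180° (3.1); Ph at 240° is gauche with OH at 180° (3.7). Total 10.0 kJ/mol.
C is staggered. CH2Cl at 120° is gauche with OH at 60° (3.1); Ph at 240° is gauche with OCH3 at 300° (3.2). Total 6.3 kJ/mol.
E(A) − E(C) = 10.0 − 6.3 = +3.7 kJ/mol.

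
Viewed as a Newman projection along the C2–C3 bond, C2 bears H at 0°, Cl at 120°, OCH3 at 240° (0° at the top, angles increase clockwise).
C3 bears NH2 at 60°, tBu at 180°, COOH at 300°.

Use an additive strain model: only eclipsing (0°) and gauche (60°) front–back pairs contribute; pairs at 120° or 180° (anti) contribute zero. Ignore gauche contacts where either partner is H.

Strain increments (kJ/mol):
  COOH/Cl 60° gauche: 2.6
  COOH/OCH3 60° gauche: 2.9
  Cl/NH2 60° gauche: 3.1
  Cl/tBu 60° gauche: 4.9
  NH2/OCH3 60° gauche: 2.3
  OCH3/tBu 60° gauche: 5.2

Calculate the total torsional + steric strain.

16.1 kJ/mol

This conformer (staggered): Cl(120°)/NH2(60°) gauche 3.1; Cl(120°)/tBu(180°) gauche 4.9; OCH3(240°)/tBu(180°) gauche 5.2; OCH3(240°)/COOH(300°) gauche 2.9 → 16.1 kJ/mol.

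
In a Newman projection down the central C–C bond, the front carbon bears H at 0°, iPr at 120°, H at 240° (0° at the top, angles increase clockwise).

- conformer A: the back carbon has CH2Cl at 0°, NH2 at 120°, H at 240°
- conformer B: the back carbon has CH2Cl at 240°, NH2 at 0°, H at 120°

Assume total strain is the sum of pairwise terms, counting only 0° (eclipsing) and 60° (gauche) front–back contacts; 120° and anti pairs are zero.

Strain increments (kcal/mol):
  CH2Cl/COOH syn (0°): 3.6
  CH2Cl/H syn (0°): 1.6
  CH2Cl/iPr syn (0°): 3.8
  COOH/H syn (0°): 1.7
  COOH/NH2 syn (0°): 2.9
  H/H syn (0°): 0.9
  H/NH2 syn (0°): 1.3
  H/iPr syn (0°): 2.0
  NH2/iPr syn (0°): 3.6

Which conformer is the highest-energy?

A (eclipsed): H–CH2Cl eclipsed, iPr–NH2 eclipsed, H–H eclipsed; 1.6 + 3.6 + 0.9 = 6.1 kcal/mol.
B (eclipsed): H–NH2 eclipsed, iPr–H eclipsed, H–CH2Cl eclipsed; 1.3 + 2.0 + 1.6 = 4.9 kcal/mol.
A has the highest total (6.1 kcal/mol).

A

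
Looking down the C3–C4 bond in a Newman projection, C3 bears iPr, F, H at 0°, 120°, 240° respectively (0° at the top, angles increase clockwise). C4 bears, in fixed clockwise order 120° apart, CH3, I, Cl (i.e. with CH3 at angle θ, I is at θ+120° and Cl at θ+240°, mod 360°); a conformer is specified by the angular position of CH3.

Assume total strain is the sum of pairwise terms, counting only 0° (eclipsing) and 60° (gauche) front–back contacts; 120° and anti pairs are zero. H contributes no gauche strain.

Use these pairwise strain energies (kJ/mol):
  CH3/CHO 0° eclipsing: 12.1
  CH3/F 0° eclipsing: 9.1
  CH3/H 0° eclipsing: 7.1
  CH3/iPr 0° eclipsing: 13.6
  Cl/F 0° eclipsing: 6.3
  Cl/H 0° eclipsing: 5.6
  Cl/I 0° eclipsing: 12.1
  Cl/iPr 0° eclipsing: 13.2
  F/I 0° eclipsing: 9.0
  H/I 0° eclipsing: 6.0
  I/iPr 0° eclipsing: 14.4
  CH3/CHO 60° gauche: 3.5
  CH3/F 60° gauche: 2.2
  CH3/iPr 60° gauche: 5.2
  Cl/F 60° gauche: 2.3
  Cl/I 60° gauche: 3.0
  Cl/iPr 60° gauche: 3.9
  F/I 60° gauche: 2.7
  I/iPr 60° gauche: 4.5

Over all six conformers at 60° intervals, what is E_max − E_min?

15.4 kJ/mol

CH3 at 0° is eclipsed. iPr at 0° is eclipsed with CH3 at 0° (13.6); F at 120° is eclipsed with I at 120° (9.0); H at 240° is eclipsed with Cl at 240° (5.6). Total 28.2 kJ/mol.
CH3 at 60° is staggered. iPr at 0° is gauche with CH3 at 60° (5.2); iPr at 0° is gauche with Cl at 300° (3.9); F at 120° is gauche with CH3 at 60° (2.2); F at 120° is gauche with I at 180° (2.7). Total 14.0 kJ/mol.
CH3 at 120° is eclipsed. iPr at 0° is eclipsed with Cl at 0° (13.2); F at 120° is eclipsed with CH3 at 120° (9.1); H at 240° is eclipsed with I at 240° (6.0). Total 28.3 kJ/mol.
CH3 at 180° is staggered. iPr at 0° is gauche with I at 300° (4.5); iPr at 0° is gauche with Cl at 60° (3.9); F at 120° is gauche with CH3 at 180° (2.2); F at 120° is gauche with Cl at 60° (2.3). Total 12.9 kJ/mol.
CH3 at 240° is eclipsed. iPr at 0° is eclipsed with I at 0° (14.4); F at 120° is eclipsed with Cl at 120° (6.3); H at 240° is eclipsed with CH3 at 240° (7.1). Total 27.8 kJ/mol.
CH3 at 300° is staggered. iPr at 0° is gauche with CH3 at 300° (5.2); iPr at 0° is gauche with I at 60° (4.5); F at 120° is gauche with I at 60° (2.7); F at 120° is gauche with Cl at 180° (2.3). Total 14.7 kJ/mol.
Max at 120° (28.3 kJ/mol), min at 180° (12.9 kJ/mol); barrier = 15.4 kJ/mol.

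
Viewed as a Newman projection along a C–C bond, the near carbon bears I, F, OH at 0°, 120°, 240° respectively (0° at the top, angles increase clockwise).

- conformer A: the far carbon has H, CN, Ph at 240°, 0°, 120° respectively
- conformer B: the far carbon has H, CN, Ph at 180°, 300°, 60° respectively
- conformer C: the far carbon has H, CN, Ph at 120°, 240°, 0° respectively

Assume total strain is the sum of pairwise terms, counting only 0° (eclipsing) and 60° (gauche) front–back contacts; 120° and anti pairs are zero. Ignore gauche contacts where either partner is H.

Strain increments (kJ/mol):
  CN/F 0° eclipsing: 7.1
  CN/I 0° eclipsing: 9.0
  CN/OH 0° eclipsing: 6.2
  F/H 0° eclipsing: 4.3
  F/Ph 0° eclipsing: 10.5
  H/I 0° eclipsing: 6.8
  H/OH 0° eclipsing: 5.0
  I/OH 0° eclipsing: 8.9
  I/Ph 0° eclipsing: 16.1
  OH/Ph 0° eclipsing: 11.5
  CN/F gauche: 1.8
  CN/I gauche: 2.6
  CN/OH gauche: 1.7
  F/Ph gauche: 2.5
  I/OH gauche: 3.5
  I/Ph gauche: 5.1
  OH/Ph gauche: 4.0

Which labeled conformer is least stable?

A (eclipsed): I(0°)/CN(0°) eclipsed 9.0; F(120°)/Ph(120°) eclipsed 10.5; OH(240°)/H(240°) eclipsed 5.0 → 24.5 kJ/mol.
B (staggered): I(0°)/CN(300°) gauche 2.6; I(0°)/Ph(60°) gauche 5.1; F(120°)/Ph(60°) gauche 2.5; OH(240°)/CN(300°) gauche 1.7 → 11.9 kJ/mol.
C (eclipsed): I(0°)/Ph(0°) eclipsed 16.1; F(120°)/H(120°) eclipsed 4.3; OH(240°)/CN(240°) eclipsed 6.2 → 26.6 kJ/mol.
C has the highest total (26.6 kJ/mol).

C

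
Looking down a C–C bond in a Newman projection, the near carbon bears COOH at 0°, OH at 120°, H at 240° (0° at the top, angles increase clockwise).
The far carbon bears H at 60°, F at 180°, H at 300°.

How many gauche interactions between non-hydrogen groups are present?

1

Non-H gauche pairs: OH(120°)/F(180°) — 1 interaction.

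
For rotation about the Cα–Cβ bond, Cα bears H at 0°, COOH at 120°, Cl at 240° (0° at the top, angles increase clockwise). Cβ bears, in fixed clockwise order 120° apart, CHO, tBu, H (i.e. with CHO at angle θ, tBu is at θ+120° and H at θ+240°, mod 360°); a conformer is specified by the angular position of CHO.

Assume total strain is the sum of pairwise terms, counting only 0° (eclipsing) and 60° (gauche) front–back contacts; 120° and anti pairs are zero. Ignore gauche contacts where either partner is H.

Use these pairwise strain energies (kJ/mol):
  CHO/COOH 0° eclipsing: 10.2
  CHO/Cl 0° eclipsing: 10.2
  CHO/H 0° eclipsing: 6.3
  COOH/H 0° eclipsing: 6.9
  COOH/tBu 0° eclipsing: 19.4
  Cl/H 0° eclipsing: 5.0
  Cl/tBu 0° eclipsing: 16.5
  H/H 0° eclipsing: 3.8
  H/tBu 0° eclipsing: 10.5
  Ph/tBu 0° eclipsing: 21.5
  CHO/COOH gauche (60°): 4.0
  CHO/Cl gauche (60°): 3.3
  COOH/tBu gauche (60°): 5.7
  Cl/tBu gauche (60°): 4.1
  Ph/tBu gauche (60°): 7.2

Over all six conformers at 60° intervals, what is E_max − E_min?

21.7 kJ/mol

CHO at 0° (eclipsed): H(0°)/CHO(0°) eclipsed 6.3; COOH(120°)/tBu(120°) eclipsed 19.4; Cl(240°)/H(240°) eclipsed 5.0 → 30.7 kJ/mol.
CHO at 60° (staggered): COOH(120°)/CHO(60°) gauche 4.0; COOH(120°)/tBu(180°) gauche 5.7; Cl(240°)/tBu(180°) gauche 4.1 → 13.8 kJ/mol.
CHO at 120° (eclipsed): H(0°)/H(0°) eclipsed 3.8; COOH(120°)/CHO(120°) eclipsed 10.2; Cl(240°)/tBu(240°) eclipsed 16.5 → 30.5 kJ/mol.
CHO at 180° (staggered): COOH(120°)/CHO(180°) gauche 4.0; Cl(240°)/CHO(180°) gauche 3.3; Cl(240°)/tBu(300°) gauche 4.1 → 11.4 kJ/mol.
CHO at 240° (eclipsed): H(0°)/tBu(0°) eclipsed 10.5; COOH(120°)/H(120°) eclipsed 6.9; Cl(240°)/CHO(240°) eclipsed 10.2 → 27.6 kJ/mol.
CHO at 300° (staggered): COOH(120°)/tBu(60°) gauche 5.7; Cl(240°)/CHO(300°) gauche 3.3 → 9.0 kJ/mol.
Max at 0° (30.7 kJ/mol), min at 300° (9.0 kJ/mol); barrier = 21.7 kJ/mol.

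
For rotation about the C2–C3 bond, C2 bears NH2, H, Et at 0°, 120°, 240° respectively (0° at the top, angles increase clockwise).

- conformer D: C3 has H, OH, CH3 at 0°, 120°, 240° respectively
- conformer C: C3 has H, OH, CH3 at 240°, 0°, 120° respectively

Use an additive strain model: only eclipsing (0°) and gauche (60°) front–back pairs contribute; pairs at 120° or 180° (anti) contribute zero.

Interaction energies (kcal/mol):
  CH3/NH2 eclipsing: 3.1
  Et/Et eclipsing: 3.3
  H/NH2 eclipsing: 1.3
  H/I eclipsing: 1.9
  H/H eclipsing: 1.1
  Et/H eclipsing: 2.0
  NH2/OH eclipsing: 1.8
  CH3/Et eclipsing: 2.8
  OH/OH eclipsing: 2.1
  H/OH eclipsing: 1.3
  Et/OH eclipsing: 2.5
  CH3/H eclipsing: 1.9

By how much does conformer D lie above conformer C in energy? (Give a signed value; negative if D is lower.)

D (eclipsed): NH2–H eclipsed, H–OH eclipsed, Et–CH3 eclipsed; 1.3 + 1.3 + 2.8 = 5.4 kcal/mol.
C (eclipsed): NH2–OH eclipsed, H–CH3 eclipsed, Et–H eclipsed; 1.8 + 1.9 + 2.0 = 5.7 kcal/mol.
E(D) − E(C) = 5.4 − 5.7 = -0.3 kcal/mol.

-0.3 kcal/mol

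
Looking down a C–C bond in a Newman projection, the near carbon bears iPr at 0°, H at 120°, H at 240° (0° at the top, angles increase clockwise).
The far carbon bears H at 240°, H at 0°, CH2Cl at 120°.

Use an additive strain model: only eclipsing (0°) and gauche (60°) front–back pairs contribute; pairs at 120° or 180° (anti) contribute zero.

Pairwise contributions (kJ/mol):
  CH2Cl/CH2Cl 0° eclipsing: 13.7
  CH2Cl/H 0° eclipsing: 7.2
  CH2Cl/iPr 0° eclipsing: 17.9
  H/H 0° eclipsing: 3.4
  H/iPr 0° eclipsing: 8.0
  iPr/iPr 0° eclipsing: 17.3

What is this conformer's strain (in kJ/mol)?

18.6 kJ/mol

This conformer (eclipsed): iPr–H eclipsed, H–CH2Cl eclipsed, H–H eclipsed; 8.0 + 7.2 + 3.4 = 18.6 kJ/mol.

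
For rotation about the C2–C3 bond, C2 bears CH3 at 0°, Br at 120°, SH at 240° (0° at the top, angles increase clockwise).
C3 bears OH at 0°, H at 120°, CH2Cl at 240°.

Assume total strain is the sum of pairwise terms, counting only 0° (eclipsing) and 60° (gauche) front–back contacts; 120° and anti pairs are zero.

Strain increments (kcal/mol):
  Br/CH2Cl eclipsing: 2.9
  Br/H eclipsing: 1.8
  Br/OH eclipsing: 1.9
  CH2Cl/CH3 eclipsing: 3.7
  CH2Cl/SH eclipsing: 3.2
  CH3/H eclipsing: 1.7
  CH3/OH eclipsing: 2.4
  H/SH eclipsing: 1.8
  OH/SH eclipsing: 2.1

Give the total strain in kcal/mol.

7.4 kcal/mol

This conformer (eclipsed): CH3(0°)/OH(0°) eclipsed 2.4; Br(120°)/H(120°) eclipsed 1.8; SH(240°)/CH2Cl(240°) eclipsed 3.2 → 7.4 kcal/mol.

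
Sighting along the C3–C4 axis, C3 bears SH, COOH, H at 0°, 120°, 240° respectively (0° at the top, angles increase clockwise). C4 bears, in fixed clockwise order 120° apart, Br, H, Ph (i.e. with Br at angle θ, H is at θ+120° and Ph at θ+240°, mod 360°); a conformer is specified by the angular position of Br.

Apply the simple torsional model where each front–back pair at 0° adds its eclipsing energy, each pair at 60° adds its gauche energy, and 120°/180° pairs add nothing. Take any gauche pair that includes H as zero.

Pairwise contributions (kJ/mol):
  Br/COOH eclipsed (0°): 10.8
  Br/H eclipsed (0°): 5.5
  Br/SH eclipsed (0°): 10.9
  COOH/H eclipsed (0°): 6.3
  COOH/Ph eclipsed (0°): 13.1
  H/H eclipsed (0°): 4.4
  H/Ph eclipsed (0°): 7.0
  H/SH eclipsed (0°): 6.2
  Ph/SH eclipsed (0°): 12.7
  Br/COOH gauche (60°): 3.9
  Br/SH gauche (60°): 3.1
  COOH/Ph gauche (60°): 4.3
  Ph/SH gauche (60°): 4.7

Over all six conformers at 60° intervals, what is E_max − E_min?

Br at 0° (eclipsed): SH(0°)/Br(0°) eclipsed 10.9; COOH(120°)/H(120°) eclipsed 6.3; H(240°)/Ph(240°) eclipsed 7.0 → 24.2 kJ/mol.
Br at 60° (staggered): SH(0°)/Br(60°) gauche 3.1; SH(0°)/Ph(300°) gauche 4.7; COOH(120°)/Br(60°) gauche 3.9 → 11.7 kJ/mol.
Br at 120° (eclipsed): SH(0°)/Ph(0°) eclipsed 12.7; COOH(120°)/Br(120°) eclipsed 10.8; H(240°)/H(240°) eclipsed 4.4 → 27.9 kJ/mol.
Br at 180° (staggered): SH(0°)/Ph(60°) gauche 4.7; COOH(120°)/Br(180°) gauche 3.9; COOH(120°)/Ph(60°) gauche 4.3 → 12.9 kJ/mol.
Br at 240° (eclipsed): SH(0°)/H(0°) eclipsed 6.2; COOH(120°)/Ph(120°) eclipsed 13.1; H(240°)/Br(240°) eclipsed 5.5 → 24.8 kJ/mol.
Br at 300° (staggered): SH(0°)/Br(300°) gauche 3.1; COOH(120°)/Ph(180°) gauche 4.3 → 7.4 kJ/mol.
Max at 120° (27.9 kJ/mol), min at 300° (7.4 kJ/mol); barrier = 20.5 kJ/mol.

20.5 kJ/mol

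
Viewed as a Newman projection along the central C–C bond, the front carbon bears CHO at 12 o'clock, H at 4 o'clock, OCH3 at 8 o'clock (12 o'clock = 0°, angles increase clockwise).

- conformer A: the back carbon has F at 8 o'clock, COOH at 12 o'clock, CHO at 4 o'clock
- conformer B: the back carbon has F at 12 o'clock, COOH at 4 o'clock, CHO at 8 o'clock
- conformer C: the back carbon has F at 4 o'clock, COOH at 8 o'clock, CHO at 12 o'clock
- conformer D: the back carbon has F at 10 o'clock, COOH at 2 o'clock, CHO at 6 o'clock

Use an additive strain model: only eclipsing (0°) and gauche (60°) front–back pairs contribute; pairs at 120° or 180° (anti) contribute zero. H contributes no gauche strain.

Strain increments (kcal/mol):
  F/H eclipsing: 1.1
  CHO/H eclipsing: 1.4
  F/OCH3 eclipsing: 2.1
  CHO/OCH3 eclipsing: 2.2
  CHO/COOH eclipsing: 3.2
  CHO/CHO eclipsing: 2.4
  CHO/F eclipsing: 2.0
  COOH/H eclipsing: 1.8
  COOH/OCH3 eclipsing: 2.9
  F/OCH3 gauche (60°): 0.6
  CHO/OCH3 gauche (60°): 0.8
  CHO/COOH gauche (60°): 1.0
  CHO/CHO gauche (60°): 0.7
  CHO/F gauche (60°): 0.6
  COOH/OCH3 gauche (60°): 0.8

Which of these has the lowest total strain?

D

A is eclipsed. CHO at 0° is eclipsed with COOH at 0° (3.2); H at 120° is eclipsed with CHO at 120° (1.4); OCH3 at 240° is eclipsed with F at 240° (2.1). Total 6.7 kcal/mol.
B is eclipsed. CHO at 0° is eclipsed with F at 0° (2.0); H at 120° is eclipsed with COOH at 120° (1.8); OCH3 at 240° is eclipsed with CHO at 240° (2.2). Total 6.0 kcal/mol.
C is eclipsed. CHO at 0° is eclipsed with CHO at 0° (2.4); H at 120° is eclipsed with F at 120° (1.1); OCH3 at 240° is eclipsed with COOH at 240° (2.9). Total 6.4 kcal/mol.
D is staggered. CHO at 0° is gauche with F at 300° (0.6); CHO at 0° is gauche with COOH at 60° (1.0); OCH3 at 240° is gauche with F at 300° (0.6); OCH3 at 240° is gauche with CHO at 180° (0.8). Total 3.0 kcal/mol.
D has the lowest total (3.0 kcal/mol).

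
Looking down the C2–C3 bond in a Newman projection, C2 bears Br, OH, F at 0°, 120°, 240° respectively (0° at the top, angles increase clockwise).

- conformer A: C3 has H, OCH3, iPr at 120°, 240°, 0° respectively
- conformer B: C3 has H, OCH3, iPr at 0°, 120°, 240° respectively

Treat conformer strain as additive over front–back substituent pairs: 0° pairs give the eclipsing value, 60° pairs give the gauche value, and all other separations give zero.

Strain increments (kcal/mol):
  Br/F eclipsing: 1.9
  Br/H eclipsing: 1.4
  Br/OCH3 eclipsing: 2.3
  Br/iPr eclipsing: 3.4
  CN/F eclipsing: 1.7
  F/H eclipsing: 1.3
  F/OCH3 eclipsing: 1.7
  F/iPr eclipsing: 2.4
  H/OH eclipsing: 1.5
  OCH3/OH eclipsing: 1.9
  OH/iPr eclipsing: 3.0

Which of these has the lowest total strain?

B

A (eclipsed): Br–iPr eclipsed, OH–H eclipsed, F–OCH3 eclipsed; 3.4 + 1.5 + 1.7 = 6.6 kcal/mol.
B (eclipsed): Br–H eclipsed, OH–OCH3 eclipsed, F–iPr eclipsed; 1.4 + 1.9 + 2.4 = 5.7 kcal/mol.
B has the lowest total (5.7 kcal/mol).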